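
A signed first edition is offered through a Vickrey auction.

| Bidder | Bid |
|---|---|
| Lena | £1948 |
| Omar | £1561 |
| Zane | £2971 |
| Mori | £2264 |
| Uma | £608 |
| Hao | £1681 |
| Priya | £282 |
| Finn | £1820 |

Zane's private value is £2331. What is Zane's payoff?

£67

Highest bid: Zane at £2971, so Zane wins.
Second-highest bid: Mori at £2264 — that is the price the winner pays.
Zane's payoff = value − price = £2331 − £2264 = £67.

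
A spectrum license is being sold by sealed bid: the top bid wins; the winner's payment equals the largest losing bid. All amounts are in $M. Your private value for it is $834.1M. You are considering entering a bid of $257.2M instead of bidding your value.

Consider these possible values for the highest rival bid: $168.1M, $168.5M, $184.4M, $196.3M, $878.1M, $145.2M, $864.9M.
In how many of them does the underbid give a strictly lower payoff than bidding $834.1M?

0

The deviation hurts exactly when the highest competing bid lies strictly between $257.2M and $834.1M — underbidding then forfeits a profitable win.
$168.1M: below both → same outcome either way.
$168.5M: below both → same outcome either way.
$184.4M: below both → same outcome either way.
$196.3M: below both → same outcome either way.
$878.1M: above both → same outcome either way.
$145.2M: below both → same outcome either way.
$864.9M: above both → same outcome either way.
Count: 0.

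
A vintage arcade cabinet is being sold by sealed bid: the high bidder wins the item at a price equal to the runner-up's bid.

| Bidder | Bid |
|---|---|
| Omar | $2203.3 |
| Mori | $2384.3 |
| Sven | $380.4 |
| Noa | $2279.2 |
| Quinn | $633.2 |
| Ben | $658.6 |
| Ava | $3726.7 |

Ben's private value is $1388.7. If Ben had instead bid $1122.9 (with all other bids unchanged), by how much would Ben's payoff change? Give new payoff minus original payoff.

The highest bid among the other bidders is $3726.7; Ben's bid doesn't change that.
Original bid $658.6: Ben is not highest (top rival bid is $3726.7); payoff $0.
Alternative bid $1122.9: Ben is not highest (top rival bid is $3726.7); payoff $0.
Change in payoff = $0 − ($0) = $0.

$0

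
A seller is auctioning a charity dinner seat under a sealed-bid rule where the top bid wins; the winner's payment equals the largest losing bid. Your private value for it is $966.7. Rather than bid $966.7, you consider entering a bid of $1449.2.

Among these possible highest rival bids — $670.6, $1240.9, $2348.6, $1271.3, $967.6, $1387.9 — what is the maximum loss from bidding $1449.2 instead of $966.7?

$421.2

$670.6: same outcome either way → loss $0.
$1240.9: truthful gives $0, deviation gives −$274.2 → loss $274.2.
$2348.6: same outcome either way → loss $0.
$1271.3: truthful gives $0, deviation gives −$304.6 → loss $304.6.
$967.6: truthful gives $0, deviation gives −$0.9 → loss $0.9.
$1387.9: truthful gives $0, deviation gives −$421.2 → loss $421.2.
Maximum loss: $421.2.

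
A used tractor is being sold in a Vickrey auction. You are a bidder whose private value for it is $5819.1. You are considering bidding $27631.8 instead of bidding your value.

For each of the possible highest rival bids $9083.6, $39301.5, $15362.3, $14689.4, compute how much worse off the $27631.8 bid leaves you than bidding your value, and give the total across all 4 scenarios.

$21678

The deviation costs you only when the competing bid falls strictly between $5819.1 and $27631.8; elsewhere both bids give the same outcome.
$9083.6: truthful payoff $0, deviation payoff −$3264.5 → loss $3264.5.
$39301.5: outcomes coincide → loss $0.
$15362.3: truthful payoff $0, deviation payoff −$9543.2 → loss $9543.2.
$14689.4: truthful payoff $0, deviation payoff −$8870.3 → loss $8870.3.
Total loss = $3264.5 + $9543.2 + $8870.3 = $21678.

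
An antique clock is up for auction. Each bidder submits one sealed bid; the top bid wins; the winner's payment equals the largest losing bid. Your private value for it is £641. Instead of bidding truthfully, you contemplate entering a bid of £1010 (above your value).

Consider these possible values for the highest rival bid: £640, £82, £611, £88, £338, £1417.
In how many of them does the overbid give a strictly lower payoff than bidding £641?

The deviation hurts exactly when the highest competing bid lies strictly between £641 and £1010 — overbidding then wins at a price above your value.
£640: below both → same outcome either way.
£82: below both → same outcome either way.
£611: below both → same outcome either way.
£88: below both → same outcome either way.
£338: below both → same outcome either way.
£1417: above both → same outcome either way.
Count: 0.

0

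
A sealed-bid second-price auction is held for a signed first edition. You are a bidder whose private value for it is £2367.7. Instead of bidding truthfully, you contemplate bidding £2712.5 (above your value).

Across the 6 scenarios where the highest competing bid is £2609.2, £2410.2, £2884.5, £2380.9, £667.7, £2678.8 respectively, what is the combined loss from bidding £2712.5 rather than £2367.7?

The deviation costs you only when the competing bid falls strictly between £2367.7 and £2712.5; elsewhere both bids give the same outcome.
£2609.2: truthful payoff £0, deviation payoff −£241.5 → loss £241.5.
£2410.2: truthful payoff £0, deviation payoff −£42.5 → loss £42.5.
£2884.5: outcomes coincide → loss £0.
£2380.9: truthful payoff £0, deviation payoff −£13.2 → loss £13.2.
£667.7: outcomes coincide → loss £0.
£2678.8: truthful payoff £0, deviation payoff −£311.1 → loss £311.1.
Total loss = £241.5 + £42.5 + £13.2 + £311.1 = £608.3.

£608.3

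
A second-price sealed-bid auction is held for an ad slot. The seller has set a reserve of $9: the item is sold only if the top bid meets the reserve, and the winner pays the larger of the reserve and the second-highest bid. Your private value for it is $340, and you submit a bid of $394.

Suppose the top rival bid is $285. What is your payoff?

Your bid $394 is the highest and exceeds the reserve.
Price = max(second-highest bid, reserve) = max($285, $9) = $285.
Payoff = $340 − $285 = $55.

$55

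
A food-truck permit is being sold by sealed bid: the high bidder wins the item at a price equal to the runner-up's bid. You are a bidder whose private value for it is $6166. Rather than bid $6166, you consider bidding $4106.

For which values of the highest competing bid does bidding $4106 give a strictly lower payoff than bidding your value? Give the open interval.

If the competing bid is below $4106, both bids win at the same price — no difference.
If it is above $6166, both bids lose — no difference.
If it lies strictly between $4106 and $6166, bidding your value wins at a price below your value (positive payoff) while bidding $4106 loses (payoff 0).
So the deviation strictly hurts on the open interval ($4106, $6166).
In a second-price auction your bid sets only whether you win, not what you pay, so bidding your true value is weakly dominant.

($4106, $6166)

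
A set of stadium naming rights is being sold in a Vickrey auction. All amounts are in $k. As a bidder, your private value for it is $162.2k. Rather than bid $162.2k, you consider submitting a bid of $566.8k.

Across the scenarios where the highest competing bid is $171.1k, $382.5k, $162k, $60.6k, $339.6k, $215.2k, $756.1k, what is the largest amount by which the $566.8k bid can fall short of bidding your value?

$171.1k: truthful gives $0k, deviation gives −$8.9k → loss $8.9k.
$382.5k: truthful gives $0k, deviation gives −$220.3k → loss $220.3k.
$162k: same outcome either way → loss $0k.
$60.6k: same outcome either way → loss $0k.
$339.6k: truthful gives $0k, deviation gives −$177.4k → loss $177.4k.
$215.2k: truthful gives $0k, deviation gives −$53k → loss $53k.
$756.1k: same outcome either way → loss $0k.
Maximum loss: $220.3k.

$220.3k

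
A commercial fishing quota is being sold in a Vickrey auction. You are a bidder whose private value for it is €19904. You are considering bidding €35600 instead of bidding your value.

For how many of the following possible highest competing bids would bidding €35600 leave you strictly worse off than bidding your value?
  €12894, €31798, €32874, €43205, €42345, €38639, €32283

3

The deviation hurts exactly when the highest competing bid lies strictly between €19904 and €35600 — overbidding then wins at a price above your value.
€12894: below both → same outcome either way.
€31798: inside the interval → strictly worse (loss €11894).
€32874: inside the interval → strictly worse (loss €12970).
€43205: above both → same outcome either way.
€42345: above both → same outcome either way.
€38639: above both → same outcome either way.
€32283: inside the interval → strictly worse (loss €12379).
Count: 3.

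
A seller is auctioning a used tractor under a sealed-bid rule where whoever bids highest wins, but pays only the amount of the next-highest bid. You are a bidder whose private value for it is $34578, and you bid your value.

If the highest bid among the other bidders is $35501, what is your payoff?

Your bid $34578 is below the highest competing bid $35501, so you lose.
A losing bidder pays nothing and receives nothing: payoff = $0.

$0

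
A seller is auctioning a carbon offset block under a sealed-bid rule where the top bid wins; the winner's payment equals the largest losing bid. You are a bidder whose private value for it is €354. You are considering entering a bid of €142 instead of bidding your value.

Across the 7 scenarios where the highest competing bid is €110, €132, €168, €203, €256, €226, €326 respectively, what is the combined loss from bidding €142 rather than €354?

€591

The deviation costs you only when the competing bid falls strictly between €142 and €354; elsewhere both bids give the same outcome.
€110: outcomes coincide → loss €0.
€132: outcomes coincide → loss €0.
€168: truthful payoff €186, deviation payoff €0 → loss €186.
€203: truthful payoff €151, deviation payoff €0 → loss €151.
€256: truthful payoff €98, deviation payoff €0 → loss €98.
€226: truthful payoff €128, deviation payoff €0 → loss €128.
€326: truthful payoff €28, deviation payoff €0 → loss €28.
Total loss = €186 + €151 + €98 + €128 + €28 = €591.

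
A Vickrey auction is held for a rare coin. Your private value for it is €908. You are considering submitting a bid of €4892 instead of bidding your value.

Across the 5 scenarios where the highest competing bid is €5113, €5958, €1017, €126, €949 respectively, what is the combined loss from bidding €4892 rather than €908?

The deviation costs you only when the competing bid falls strictly between €908 and €4892; elsewhere both bids give the same outcome.
€5113: outcomes coincide → loss €0.
€5958: outcomes coincide → loss €0.
€1017: truthful payoff €0, deviation payoff −€109 → loss €109.
€126: outcomes coincide → loss €0.
€949: truthful payoff €0, deviation payoff −€41 → loss €41.
Total loss = €109 + €41 = €150.
Truthful bidding weakly dominates here: raising your bid can only win items priced above your value, and lowering it can only forfeit items priced below.

€150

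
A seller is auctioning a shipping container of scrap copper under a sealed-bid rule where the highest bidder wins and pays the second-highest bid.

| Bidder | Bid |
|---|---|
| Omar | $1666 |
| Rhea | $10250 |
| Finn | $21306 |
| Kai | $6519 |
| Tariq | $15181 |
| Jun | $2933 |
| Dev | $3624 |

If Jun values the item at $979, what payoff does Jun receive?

$0

Highest bid: Finn at $21306, so Finn wins.
Second-highest bid: Tariq at $15181 — that is the price the winner pays.
Jun did not win, so Jun pays nothing and receives nothing: payoff $0.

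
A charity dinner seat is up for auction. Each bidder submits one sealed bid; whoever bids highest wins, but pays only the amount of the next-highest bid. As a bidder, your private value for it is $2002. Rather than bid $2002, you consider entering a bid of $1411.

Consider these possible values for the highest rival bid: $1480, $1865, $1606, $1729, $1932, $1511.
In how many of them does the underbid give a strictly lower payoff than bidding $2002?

6

The deviation hurts exactly when the highest competing bid lies strictly between $1411 and $2002 — underbidding then forfeits a profitable win.
$1480: inside the interval → strictly worse (loss $522).
$1865: inside the interval → strictly worse (loss $137).
$1606: inside the interval → strictly worse (loss $396).
$1729: inside the interval → strictly worse (loss $273).
$1932: inside the interval → strictly worse (loss $70).
$1511: inside the interval → strictly worse (loss $491).
Count: 6.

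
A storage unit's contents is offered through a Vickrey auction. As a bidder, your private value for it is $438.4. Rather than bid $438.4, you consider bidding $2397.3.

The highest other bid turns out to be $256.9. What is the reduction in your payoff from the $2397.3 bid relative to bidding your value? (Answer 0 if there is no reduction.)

Bidding your value $438.4: you win (since $438.4 > $256.9) and pay $256.9. Payoff $181.5.
Bidding $2397.3: you win and pay $256.9. Payoff $438.4 − $256.9 = $181.5.
Difference = $181.5 − $181.5 = $0; both bids lead to the same outcome because the competing bid is below both your value and your alternative bid.
In a second-price auction your bid sets only whether you win, not what you pay, so bidding your true value is weakly dominant.

$0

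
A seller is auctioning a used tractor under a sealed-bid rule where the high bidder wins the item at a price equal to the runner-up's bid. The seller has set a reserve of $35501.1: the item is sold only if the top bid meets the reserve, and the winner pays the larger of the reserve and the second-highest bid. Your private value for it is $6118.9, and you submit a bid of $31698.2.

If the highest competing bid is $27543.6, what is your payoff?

Your bid $31698.2 is the highest bid but falls below the reserve $35501.1, so the item goes unsold. Payoff $0.

$0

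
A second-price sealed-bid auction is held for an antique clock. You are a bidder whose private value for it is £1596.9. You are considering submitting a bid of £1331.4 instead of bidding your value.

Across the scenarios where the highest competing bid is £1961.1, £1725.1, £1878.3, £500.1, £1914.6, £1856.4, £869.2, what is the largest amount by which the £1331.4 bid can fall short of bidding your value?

£1961.1: same outcome either way → loss £0.
£1725.1: same outcome either way → loss £0.
£1878.3: same outcome either way → loss £0.
£500.1: same outcome either way → loss £0.
£1914.6: same outcome either way → loss £0.
£1856.4: same outcome either way → loss £0.
£869.2: same outcome either way → loss £0.
Maximum loss: £0.

£0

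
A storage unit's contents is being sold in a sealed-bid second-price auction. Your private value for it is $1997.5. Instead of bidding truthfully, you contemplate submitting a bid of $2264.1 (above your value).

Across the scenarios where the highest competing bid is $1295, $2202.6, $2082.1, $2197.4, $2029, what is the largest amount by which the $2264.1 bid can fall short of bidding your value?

$205.1

$1295: same outcome either way → loss $0.
$2202.6: truthful gives $0, deviation gives −$205.1 → loss $205.1.
$2082.1: truthful gives $0, deviation gives −$84.6 → loss $84.6.
$2197.4: truthful gives $0, deviation gives −$199.9 → loss $199.9.
$2029: truthful gives $0, deviation gives −$31.5 → loss $31.5.
Maximum loss: $205.1.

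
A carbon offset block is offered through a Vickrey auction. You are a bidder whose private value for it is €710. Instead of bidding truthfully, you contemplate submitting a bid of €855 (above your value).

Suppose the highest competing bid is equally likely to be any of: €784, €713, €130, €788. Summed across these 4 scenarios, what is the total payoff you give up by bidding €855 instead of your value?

€155

The deviation costs you only when the competing bid falls strictly between €710 and €855; elsewhere both bids give the same outcome.
€784: truthful payoff €0, deviation payoff −€74 → loss €74.
€713: truthful payoff €0, deviation payoff −€3 → loss €3.
€130: outcomes coincide → loss €0.
€788: truthful payoff €0, deviation payoff −€78 → loss €78.
Total loss = €74 + €3 + €78 = €155.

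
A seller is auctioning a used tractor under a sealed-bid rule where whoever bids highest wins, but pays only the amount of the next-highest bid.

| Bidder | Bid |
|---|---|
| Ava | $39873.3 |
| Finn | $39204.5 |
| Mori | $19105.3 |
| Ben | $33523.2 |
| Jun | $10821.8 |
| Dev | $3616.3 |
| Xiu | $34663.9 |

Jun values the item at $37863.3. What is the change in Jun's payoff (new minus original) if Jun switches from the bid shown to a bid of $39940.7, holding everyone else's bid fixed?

−$2010

The highest bid among the other bidders is $39873.3; Jun's bid doesn't change that.
Original bid $10821.8: Jun is not highest (top rival bid is $39873.3); payoff $0.
Alternative bid $39940.7: Jun is highest, pays the top rival bid $39873.3; payoff $37863.3 − $39873.3 = −$2010.
Change in payoff = −$2010 − ($0) = −$2010.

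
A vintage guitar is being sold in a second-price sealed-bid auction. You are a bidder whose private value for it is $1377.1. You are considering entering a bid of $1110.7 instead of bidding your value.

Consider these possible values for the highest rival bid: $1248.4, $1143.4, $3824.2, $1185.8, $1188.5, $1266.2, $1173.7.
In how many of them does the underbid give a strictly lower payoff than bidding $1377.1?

The deviation hurts exactly when the highest competing bid lies strictly between $1110.7 and $1377.1 — underbidding then forfeits a profitable win.
$1248.4: inside the interval → strictly worse (loss $128.7).
$1143.4: inside the interval → strictly worse (loss $233.7).
$3824.2: above both → same outcome either way.
$1185.8: inside the interval → strictly worse (loss $191.3).
$1188.5: inside the interval → strictly worse (loss $188.6).
$1266.2: inside the interval → strictly worse (loss $110.9).
$1173.7: inside the interval → strictly worse (loss $203.4).
Count: 6.

6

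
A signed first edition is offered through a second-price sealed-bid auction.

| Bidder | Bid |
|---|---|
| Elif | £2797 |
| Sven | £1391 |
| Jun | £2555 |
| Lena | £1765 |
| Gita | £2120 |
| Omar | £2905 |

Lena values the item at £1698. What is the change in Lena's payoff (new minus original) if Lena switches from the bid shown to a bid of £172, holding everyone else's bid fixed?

£0

The highest bid among the other bidders is £2905; Lena's bid doesn't change that.
Original bid £1765: Lena is not highest (top rival bid is £2905); payoff £0.
Alternative bid £172: Lena is not highest (top rival bid is £2905); payoff £0.
Change in payoff = £0 − (£0) = £0.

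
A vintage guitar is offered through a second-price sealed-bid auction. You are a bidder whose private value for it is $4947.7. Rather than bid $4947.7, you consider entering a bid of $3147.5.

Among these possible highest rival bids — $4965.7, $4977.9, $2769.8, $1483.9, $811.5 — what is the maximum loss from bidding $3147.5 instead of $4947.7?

$0

$4965.7: same outcome either way → loss $0.
$4977.9: same outcome either way → loss $0.
$2769.8: same outcome either way → loss $0.
$1483.9: same outcome either way → loss $0.
$811.5: same outcome either way → loss $0.
Maximum loss: $0.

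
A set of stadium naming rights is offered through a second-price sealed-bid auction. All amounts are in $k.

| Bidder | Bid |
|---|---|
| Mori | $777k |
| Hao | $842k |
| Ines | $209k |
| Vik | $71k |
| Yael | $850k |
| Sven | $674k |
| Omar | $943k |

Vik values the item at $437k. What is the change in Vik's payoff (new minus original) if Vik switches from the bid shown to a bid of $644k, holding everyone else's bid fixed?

$0k

The highest bid among the other bidders is $943k; Vik's bid doesn't change that.
Original bid $71k: Vik is not highest (top rival bid is $943k); payoff $0k.
Alternative bid $644k: Vik is not highest (top rival bid is $943k); payoff $0k.
Change in payoff = $0k − ($0k) = $0k.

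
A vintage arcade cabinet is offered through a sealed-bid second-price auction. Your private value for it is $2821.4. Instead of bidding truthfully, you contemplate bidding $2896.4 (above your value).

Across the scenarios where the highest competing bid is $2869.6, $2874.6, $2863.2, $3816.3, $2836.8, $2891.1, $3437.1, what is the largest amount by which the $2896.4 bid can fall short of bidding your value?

$69.7

$2869.6: truthful gives $0, deviation gives −$48.2 → loss $48.2.
$2874.6: truthful gives $0, deviation gives −$53.2 → loss $53.2.
$2863.2: truthful gives $0, deviation gives −$41.8 → loss $41.8.
$3816.3: same outcome either way → loss $0.
$2836.8: truthful gives $0, deviation gives −$15.4 → loss $15.4.
$2891.1: truthful gives $0, deviation gives −$69.7 → loss $69.7.
$3437.1: same outcome either way → loss $0.
Maximum loss: $69.7.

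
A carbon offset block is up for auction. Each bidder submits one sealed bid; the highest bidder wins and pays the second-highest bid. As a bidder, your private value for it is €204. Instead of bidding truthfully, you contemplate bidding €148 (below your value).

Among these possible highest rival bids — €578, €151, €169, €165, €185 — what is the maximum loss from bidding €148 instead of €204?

€53

€578: same outcome either way → loss €0.
€151: truthful gives €53, deviation gives €0 → loss €53.
€169: truthful gives €35, deviation gives €0 → loss €35.
€165: truthful gives €39, deviation gives €0 → loss €39.
€185: truthful gives €19, deviation gives €0 → loss €19.
Maximum loss: €53.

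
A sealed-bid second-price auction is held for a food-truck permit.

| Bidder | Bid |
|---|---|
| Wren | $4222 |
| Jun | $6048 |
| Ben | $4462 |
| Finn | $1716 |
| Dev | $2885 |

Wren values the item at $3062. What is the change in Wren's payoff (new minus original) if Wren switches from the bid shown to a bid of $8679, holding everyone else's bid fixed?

−$2986

The highest bid among the other bidders is $6048; Wren's bid doesn't change that.
Original bid $4222: Wren is not highest (top rival bid is $6048); payoff $0.
Alternative bid $8679: Wren is highest, pays the top rival bid $6048; payoff $3062 − $6048 = −$2986.
Change in payoff = −$2986 − ($0) = −$2986.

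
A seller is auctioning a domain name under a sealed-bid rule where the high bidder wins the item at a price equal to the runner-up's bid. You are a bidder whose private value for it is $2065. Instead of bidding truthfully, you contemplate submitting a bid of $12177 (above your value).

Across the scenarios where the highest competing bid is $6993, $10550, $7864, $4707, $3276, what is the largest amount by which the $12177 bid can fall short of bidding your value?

$8485

$6993: truthful gives $0, deviation gives −$4928 → loss $4928.
$10550: truthful gives $0, deviation gives −$8485 → loss $8485.
$7864: truthful gives $0, deviation gives −$5799 → loss $5799.
$4707: truthful gives $0, deviation gives −$2642 → loss $2642.
$3276: truthful gives $0, deviation gives −$1211 → loss $1211.
Maximum loss: $8485.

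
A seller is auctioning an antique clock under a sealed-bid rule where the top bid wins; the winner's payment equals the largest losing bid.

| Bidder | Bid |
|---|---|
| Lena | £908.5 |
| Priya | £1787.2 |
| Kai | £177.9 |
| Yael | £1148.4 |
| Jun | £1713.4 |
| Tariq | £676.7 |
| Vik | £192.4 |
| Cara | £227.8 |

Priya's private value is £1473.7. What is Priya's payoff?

Highest bid: Priya at £1787.2, so Priya wins.
Second-highest bid: Jun at £1713.4 — that is the price the winner pays.
Priya's payoff = value − price = £1473.7 − £1713.4 = −£239.7.

−£239.7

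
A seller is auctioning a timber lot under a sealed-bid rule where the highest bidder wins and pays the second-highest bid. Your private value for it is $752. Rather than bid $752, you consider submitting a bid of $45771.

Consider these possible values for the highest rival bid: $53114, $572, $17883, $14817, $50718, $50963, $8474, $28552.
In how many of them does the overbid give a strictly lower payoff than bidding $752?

The deviation hurts exactly when the highest competing bid lies strictly between $752 and $45771 — overbidding then wins at a price above your value.
$53114: above both → same outcome either way.
$572: below both → same outcome either way.
$17883: inside the interval → strictly worse (loss $17131).
$14817: inside the interval → strictly worse (loss $14065).
$50718: above both → same outcome either way.
$50963: above both → same outcome either way.
$8474: inside the interval → strictly worse (loss $7722).
$28552: inside the interval → strictly worse (loss $27800).
Count: 4.

4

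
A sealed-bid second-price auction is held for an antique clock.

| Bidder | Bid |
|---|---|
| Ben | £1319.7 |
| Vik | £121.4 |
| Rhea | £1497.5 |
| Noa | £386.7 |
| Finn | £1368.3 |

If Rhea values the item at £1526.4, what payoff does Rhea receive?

£158.1

Highest bid: Rhea at £1497.5, so Rhea wins.
Second-highest bid: Finn at £1368.3 — that is the price the winner pays.
Rhea's payoff = value − price = £1526.4 − £1368.3 = £158.1.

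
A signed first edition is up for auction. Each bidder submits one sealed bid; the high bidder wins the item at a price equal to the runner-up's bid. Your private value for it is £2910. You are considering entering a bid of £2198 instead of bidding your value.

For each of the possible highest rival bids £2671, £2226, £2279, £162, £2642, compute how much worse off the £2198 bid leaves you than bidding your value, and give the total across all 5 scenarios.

The deviation costs you only when the competing bid falls strictly between £2198 and £2910; elsewhere both bids give the same outcome.
£2671: truthful payoff £239, deviation payoff £0 → loss £239.
£2226: truthful payoff £684, deviation payoff £0 → loss £684.
£2279: truthful payoff £631, deviation payoff £0 → loss £631.
£162: outcomes coincide → loss £0.
£2642: truthful payoff £268, deviation payoff £0 → loss £268.
Total loss = £239 + £684 + £631 + £268 = £1822.

£1822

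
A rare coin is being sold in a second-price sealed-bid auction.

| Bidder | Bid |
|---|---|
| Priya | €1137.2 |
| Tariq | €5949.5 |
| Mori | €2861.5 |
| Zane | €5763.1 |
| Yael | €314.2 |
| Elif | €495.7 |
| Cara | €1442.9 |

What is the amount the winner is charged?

Highest bid: Tariq at €5949.5, so Tariq wins.
Second-highest bid: Zane at €5763.1 — that is the price the winner pays.

€5763.1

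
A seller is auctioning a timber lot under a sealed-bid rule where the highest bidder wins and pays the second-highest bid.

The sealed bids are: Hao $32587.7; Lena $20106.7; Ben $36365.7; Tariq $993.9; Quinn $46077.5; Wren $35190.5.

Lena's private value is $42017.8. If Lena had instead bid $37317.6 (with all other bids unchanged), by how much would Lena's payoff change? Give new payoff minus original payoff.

$0

The highest bid among the other bidders is $46077.5; Lena's bid doesn't change that.
Original bid $20106.7: Lena is not highest (top rival bid is $46077.5); payoff $0.
Alternative bid $37317.6: Lena is not highest (top rival bid is $46077.5); payoff $0.
Change in payoff = $0 − ($0) = $0.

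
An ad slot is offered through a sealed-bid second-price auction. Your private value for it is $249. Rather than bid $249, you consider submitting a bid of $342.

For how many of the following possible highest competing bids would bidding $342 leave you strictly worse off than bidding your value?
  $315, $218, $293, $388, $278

The deviation hurts exactly when the highest competing bid lies strictly between $249 and $342 — overbidding then wins at a price above your value.
$315: inside the interval → strictly worse (loss $66).
$218: below both → same outcome either way.
$293: inside the interval → strictly worse (loss $44).
$388: above both → same outcome either way.
$278: inside the interval → strictly worse (loss $29).
Count: 3.

3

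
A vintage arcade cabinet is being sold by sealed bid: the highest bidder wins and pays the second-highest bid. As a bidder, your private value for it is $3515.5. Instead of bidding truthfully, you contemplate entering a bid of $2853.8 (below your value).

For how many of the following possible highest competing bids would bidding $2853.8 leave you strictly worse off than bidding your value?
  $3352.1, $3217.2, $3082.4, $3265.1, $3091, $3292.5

The deviation hurts exactly when the highest competing bid lies strictly between $2853.8 and $3515.5 — underbidding then forfeits a profitable win.
$3352.1: inside the interval → strictly worse (loss $163.4).
$3217.2: inside the interval → strictly worse (loss $298.3).
$3082.4: inside the interval → strictly worse (loss $433.1).
$3265.1: inside the interval → strictly worse (loss $250.4).
$3091: inside the interval → strictly worse (loss $424.5).
$3292.5: inside the interval → strictly worse (loss $223).
Count: 6.

6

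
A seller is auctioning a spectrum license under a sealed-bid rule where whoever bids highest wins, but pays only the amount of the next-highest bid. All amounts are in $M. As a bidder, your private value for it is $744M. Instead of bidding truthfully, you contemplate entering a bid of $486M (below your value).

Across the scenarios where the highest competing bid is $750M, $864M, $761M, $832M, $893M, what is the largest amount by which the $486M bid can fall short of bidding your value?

$750M: same outcome either way → loss $0M.
$864M: same outcome either way → loss $0M.
$761M: same outcome either way → loss $0M.
$832M: same outcome either way → loss $0M.
$893M: same outcome either way → loss $0M.
Maximum loss: $0M.

$0M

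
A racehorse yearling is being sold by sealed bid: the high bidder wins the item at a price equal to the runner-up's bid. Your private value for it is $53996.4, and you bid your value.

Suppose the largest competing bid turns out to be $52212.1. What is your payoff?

$1784.3

Your bid $53996.4 exceeds the highest competing bid $52212.1, so you win.
In a second-price auction the winner pays the second-highest bid, $52212.1.
Payoff = value − price = $53996.4 − $52212.1 = $1784.3.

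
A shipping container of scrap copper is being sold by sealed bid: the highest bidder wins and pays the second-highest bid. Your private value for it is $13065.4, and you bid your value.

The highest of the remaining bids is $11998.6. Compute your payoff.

$1066.8

Your bid $13065.4 exceeds the highest competing bid $11998.6, so you win.
In a second-price auction the winner pays the second-highest bid, $11998.6.
Payoff = value − price = $13065.4 − $11998.6 = $1066.8.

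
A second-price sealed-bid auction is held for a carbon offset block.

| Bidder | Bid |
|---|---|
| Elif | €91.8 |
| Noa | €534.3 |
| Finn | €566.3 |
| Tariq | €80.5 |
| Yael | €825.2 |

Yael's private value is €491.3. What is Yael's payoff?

Highest bid: Yael at €825.2, so Yael wins.
Second-highest bid: Finn at €566.3 — that is the price the winner pays.
Yael's payoff = value − price = €491.3 − €566.3 = −€75.

−€75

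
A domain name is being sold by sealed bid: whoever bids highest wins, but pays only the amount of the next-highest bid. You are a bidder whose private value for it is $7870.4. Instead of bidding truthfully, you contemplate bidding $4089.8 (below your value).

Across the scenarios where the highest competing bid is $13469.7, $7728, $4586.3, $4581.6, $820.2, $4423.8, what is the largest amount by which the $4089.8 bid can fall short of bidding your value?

$13469.7: same outcome either way → loss $0.
$7728: truthful gives $142.4, deviation gives $0 → loss $142.4.
$4586.3: truthful gives $3284.1, deviation gives $0 → loss $3284.1.
$4581.6: truthful gives $3288.8, deviation gives $0 → loss $3288.8.
$820.2: same outcome either way → loss $0.
$4423.8: truthful gives $3446.6, deviation gives $0 → loss $3446.6.
Maximum loss: $3446.6.

$3446.6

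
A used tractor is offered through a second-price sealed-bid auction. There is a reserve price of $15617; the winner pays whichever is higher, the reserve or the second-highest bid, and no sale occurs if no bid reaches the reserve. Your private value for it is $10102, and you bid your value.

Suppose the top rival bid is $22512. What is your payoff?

Your bid $10102 is below the highest competing bid $22512, so you lose. Payoff $0.

$0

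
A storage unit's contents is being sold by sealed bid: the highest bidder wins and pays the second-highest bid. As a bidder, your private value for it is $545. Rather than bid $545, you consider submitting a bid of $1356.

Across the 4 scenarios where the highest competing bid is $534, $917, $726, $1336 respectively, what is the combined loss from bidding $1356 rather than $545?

The deviation costs you only when the competing bid falls strictly between $545 and $1356; elsewhere both bids give the same outcome.
$534: outcomes coincide → loss $0.
$917: truthful payoff $0, deviation payoff −$372 → loss $372.
$726: truthful payoff $0, deviation payoff −$181 → loss $181.
$1336: truthful payoff $0, deviation payoff −$791 → loss $791.
Total loss = $372 + $181 + $791 = $1344.

$1344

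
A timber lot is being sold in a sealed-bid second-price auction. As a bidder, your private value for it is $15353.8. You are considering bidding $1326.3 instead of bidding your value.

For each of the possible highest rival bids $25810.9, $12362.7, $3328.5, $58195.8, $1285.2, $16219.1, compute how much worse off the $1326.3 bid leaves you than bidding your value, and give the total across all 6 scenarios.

The deviation costs you only when the competing bid falls strictly between $1326.3 and $15353.8; elsewhere both bids give the same outcome.
$25810.9: outcomes coincide → loss $0.
$12362.7: truthful payoff $2991.1, deviation payoff $0 → loss $2991.1.
$3328.5: truthful payoff $12025.3, deviation payoff $0 → loss $12025.3.
$58195.8: outcomes coincide → loss $0.
$1285.2: outcomes coincide → loss $0.
$16219.1: outcomes coincide → loss $0.
Total loss = $2991.1 + $12025.3 = $15016.4.

$15016.4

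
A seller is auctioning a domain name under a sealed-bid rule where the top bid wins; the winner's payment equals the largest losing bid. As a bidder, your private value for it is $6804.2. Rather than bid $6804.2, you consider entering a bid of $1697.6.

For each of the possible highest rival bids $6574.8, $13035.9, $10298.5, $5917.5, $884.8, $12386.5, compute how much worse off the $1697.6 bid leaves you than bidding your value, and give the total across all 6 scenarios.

The deviation costs you only when the competing bid falls strictly between $1697.6 and $6804.2; elsewhere both bids give the same outcome.
$6574.8: truthful payoff $229.4, deviation payoff $0 → loss $229.4.
$13035.9: outcomes coincide → loss $0.
$10298.5: outcomes coincide → loss $0.
$5917.5: truthful payoff $886.7, deviation payoff $0 → loss $886.7.
$884.8: outcomes coincide → loss $0.
$12386.5: outcomes coincide → loss $0.
Total loss = $229.4 + $886.7 = $1116.1.

$1116.1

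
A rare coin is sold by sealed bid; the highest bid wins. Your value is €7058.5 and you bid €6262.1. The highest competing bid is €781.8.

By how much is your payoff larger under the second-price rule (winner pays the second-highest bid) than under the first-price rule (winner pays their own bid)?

You have the highest bid, so you win under either rule.
Second-price: pay €781.8 → payoff €6276.7.
First-price: pay your own bid €6262.1 → payoff €796.4.
Difference = €6276.7 − (€796.4) = €5480.3.

€5480.3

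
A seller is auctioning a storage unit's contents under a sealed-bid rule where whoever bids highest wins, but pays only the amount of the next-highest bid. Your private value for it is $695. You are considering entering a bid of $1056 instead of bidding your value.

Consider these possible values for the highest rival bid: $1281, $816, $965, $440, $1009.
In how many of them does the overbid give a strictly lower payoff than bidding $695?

3

The deviation hurts exactly when the highest competing bid lies strictly between $695 and $1056 — overbidding then wins at a price above your value.
$1281: above both → same outcome either way.
$816: inside the interval → strictly worse (loss $121).
$965: inside the interval → strictly worse (loss $270).
$440: below both → same outcome either way.
$1009: inside the interval → strictly worse (loss $314).
Count: 3.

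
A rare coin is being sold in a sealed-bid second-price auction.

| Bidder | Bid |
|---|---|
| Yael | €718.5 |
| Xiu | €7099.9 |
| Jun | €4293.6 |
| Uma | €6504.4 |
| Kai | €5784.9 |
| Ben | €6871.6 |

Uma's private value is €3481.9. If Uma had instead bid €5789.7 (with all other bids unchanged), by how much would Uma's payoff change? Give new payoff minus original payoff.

The highest bid among the other bidders is €7099.9; Uma's bid doesn't change that.
Original bid €6504.4: Uma is not highest (top rival bid is €7099.9); payoff €0.
Alternative bid €5789.7: Uma is not highest (top rival bid is €7099.9); payoff €0.
Change in payoff = €0 − (€0) = €0.

€0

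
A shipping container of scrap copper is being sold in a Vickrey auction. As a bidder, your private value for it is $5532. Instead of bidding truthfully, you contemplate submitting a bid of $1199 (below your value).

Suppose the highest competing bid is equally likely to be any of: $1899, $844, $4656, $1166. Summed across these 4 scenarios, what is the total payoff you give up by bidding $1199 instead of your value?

The deviation costs you only when the competing bid falls strictly between $1199 and $5532; elsewhere both bids give the same outcome.
$1899: truthful payoff $3633, deviation payoff $0 → loss $3633.
$844: outcomes coincide → loss $0.
$4656: truthful payoff $876, deviation payoff $0 → loss $876.
$1166: outcomes coincide → loss $0.
Total loss = $3633 + $876 = $4509.
Truthful bidding weakly dominates here: raising your bid can only win items priced above your value, and lowering it can only forfeit items priced below.

$4509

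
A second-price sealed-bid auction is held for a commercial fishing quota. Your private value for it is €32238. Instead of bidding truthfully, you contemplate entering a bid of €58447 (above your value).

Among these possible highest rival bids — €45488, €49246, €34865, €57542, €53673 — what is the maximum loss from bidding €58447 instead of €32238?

€45488: truthful gives €0, deviation gives −€13250 → loss €13250.
€49246: truthful gives €0, deviation gives −€17008 → loss €17008.
€34865: truthful gives €0, deviation gives −€2627 → loss €2627.
€57542: truthful gives €0, deviation gives −€25304 → loss €25304.
€53673: truthful gives €0, deviation gives −€21435 → loss €21435.
Maximum loss: €25304.

€25304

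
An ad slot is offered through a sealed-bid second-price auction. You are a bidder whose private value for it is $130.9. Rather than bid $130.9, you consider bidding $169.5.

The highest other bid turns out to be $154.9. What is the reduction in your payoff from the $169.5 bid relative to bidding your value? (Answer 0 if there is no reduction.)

$24

Bidding your value $130.9: you lose (since $130.9 < $154.9). Payoff $0.
Bidding $169.5: you win and pay $154.9. Payoff $130.9 − $154.9 = −$24.
The competing bid $154.9 lies between your value and your inflated bid, so overbidding wins an item priced above your value.
Loss from deviating = $0 − (−$24) = $24.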